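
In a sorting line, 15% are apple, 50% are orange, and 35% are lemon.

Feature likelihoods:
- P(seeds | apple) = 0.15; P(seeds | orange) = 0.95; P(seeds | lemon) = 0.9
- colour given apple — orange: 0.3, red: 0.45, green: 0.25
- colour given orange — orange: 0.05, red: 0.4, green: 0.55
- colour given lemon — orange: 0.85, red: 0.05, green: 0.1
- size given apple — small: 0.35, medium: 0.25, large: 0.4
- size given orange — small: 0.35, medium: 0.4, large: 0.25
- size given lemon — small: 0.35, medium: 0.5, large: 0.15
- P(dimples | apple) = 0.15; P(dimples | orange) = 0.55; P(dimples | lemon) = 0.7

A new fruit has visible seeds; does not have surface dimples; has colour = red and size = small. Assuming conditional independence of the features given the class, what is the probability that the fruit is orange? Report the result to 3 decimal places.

apple: 0.15 × 0.15 × 0.45 × 0.35 × (1−0.15) = 0.0030121875
orange: 0.5 × 0.95 × 0.4 × 0.35 × (1−0.55) = 0.029925
lemon: 0.35 × 0.9 × 0.05 × 0.35 × (1−0.7) = 0.00165375
P(orange | x) = 0.029925 / 0.0345909375 ≈ 0.865

0.865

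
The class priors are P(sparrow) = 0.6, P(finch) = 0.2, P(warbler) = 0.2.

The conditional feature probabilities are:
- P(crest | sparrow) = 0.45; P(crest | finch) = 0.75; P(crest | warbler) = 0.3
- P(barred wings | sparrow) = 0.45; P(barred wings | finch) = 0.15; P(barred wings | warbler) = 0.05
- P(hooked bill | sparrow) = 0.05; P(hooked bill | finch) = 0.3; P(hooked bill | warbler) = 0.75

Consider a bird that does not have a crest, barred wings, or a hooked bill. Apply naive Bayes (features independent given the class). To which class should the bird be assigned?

sparrow: 0.6 × (1−0.45) × (1−0.45) × (1−0.05) = 0.172425
finch: 0.2 × (1−0.75) × (1−0.15) × (1−0.3) = 0.02975
warbler: 0.2 × (1−0.3) × (1−0.05) × (1−0.75) = 0.03325
Highest score → sparrow.

sparrow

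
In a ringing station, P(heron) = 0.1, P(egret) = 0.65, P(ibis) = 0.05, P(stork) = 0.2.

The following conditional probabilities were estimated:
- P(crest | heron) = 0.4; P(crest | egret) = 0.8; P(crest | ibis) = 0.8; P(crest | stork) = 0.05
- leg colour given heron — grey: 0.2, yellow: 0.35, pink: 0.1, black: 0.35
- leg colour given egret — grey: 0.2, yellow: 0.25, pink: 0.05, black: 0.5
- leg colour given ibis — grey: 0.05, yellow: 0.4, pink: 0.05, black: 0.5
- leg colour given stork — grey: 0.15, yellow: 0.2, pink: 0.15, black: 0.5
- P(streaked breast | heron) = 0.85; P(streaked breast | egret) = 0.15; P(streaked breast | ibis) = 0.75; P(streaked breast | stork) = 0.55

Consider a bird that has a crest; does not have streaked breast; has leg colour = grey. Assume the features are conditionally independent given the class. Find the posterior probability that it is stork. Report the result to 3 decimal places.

0.007

heron: 0.1 × 0.4 × 0.2 × (1−0.85) = 0.0012
egret: 0.65 × 0.8 × 0.2 × (1−0.15) = 0.0884
ibis: 0.05 × 0.8 × 0.05 × (1−0.75) = 0.0005
stork: 0.2 × 0.05 × 0.15 × (1−0.55) = 0.000675
P(stork | x) = 0.000675 / 0.090775 ≈ 0.007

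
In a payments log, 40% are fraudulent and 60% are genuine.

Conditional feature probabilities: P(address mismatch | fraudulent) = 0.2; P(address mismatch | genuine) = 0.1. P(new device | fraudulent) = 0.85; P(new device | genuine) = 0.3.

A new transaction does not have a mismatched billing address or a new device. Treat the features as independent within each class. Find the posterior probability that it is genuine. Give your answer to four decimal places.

fraudulent: 0.4 × (1−0.2) × (1−0.85) = 0.048
genuine: 0.6 × (1−0.1) × (1−0.3) = 0.378
P(genuine | x) = 0.378 / 0.426 ≈ 0.8873

0.8873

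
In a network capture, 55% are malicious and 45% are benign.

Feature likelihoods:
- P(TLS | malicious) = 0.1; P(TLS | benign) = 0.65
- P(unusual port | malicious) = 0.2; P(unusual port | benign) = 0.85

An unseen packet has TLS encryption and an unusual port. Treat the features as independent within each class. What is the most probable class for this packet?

malicious: 0.55 × 0.1 × 0.2 = 0.011
benign: 0.45 × 0.65 × 0.85 = 0.248625
Highest score → benign.

benign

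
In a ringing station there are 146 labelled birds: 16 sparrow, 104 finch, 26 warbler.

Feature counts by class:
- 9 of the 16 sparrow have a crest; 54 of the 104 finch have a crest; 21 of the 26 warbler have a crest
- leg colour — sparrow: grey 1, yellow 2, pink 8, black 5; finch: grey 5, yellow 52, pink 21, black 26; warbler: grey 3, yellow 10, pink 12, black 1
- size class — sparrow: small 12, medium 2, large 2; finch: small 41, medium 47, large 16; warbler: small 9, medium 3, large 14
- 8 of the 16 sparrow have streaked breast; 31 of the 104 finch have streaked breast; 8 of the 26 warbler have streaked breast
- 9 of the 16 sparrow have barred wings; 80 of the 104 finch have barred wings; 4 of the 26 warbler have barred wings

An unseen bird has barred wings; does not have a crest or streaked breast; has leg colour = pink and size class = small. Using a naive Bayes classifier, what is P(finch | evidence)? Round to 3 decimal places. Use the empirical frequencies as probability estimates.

0.723

sparrow: (16/146) × (7/16) × (8/16) × (12/16) × (8/16) × (9/16) ≈ 0.00505672
finch: (104/146) × (50/104) × (21/104) × (41/104) × (73/104) × (80/104) ≈ 0.0147197
warbler: (26/146) × (5/26) × (12/26) × (9/26) × (18/26) × (4/26) ≈ 0.000582747
P(finch | x) = 0.0147197 / 0.020359167 ≈ 0.723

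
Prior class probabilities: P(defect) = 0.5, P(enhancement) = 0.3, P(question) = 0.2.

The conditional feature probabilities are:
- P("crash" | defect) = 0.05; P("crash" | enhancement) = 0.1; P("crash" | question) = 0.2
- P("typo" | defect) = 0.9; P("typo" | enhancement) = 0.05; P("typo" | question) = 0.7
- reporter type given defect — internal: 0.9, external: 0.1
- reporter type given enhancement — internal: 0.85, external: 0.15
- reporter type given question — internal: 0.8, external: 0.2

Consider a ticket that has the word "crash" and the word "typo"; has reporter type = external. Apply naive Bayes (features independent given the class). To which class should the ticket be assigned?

defect: 0.5 × 0.05 × 0.9 × 0.1 = 0.00225
enhancement: 0.3 × 0.1 × 0.05 × 0.15 = 0.000225
question: 0.2 × 0.2 × 0.7 × 0.2 = 0.0056
Highest score → question.

question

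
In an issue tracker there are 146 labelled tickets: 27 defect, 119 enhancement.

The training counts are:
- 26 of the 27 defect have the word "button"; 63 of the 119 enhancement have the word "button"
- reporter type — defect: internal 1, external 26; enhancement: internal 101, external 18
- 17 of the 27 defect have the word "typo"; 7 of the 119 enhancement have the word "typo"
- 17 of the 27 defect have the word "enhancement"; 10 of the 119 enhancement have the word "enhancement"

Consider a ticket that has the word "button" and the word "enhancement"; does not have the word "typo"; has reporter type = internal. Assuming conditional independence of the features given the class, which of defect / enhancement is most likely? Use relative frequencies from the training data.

enhancement

defect: (27/146) × (26/27) × (1/27) × (10/27) × (17/27) ≈ 0.00153808
enhancement: (119/146) × (63/119) × (101/119) × (112/119) × (10/119) ≈ 0.0289658
Highest score → enhancement.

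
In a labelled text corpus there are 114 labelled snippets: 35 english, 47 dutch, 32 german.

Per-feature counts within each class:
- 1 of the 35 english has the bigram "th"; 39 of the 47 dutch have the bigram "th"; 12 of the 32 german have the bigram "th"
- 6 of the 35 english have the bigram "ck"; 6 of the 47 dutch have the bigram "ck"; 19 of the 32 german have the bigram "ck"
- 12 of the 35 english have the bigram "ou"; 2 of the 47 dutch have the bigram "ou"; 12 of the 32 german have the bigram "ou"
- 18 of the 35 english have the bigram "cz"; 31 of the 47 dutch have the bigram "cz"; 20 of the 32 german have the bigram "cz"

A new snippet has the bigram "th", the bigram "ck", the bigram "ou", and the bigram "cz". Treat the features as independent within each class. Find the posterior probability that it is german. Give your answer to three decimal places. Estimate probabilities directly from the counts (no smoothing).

0.908

english: (35/114) × (1/35) × (6/35) × (12/35) × (18/35) ≈ 0.000265153
dutch: (47/114) × (39/47) × (6/47) × (2/47) × (31/47) ≈ 0.00122577
german: (32/114) × (12/32) × (19/32) × (12/32) × (20/32) = 0.0146484375
P(german | x) = 0.0146484375 / 0.0161393605 ≈ 0.908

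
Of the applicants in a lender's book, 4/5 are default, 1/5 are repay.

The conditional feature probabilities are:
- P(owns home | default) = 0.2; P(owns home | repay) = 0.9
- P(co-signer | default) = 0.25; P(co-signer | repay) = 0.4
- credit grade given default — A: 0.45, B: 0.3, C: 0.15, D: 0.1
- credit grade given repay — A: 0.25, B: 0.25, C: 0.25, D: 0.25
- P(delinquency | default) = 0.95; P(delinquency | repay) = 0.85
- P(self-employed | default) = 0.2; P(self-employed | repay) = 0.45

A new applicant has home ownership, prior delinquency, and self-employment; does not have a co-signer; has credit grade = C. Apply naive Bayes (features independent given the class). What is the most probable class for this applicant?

default: 0.8 × 0.2 × (1−0.25) × 0.15 × 0.95 × 0.2 = 0.00342
repay: 0.2 × 0.9 × (1−0.4) × 0.25 × 0.85 × 0.45 = 0.0103275
Highest score → repay.

repay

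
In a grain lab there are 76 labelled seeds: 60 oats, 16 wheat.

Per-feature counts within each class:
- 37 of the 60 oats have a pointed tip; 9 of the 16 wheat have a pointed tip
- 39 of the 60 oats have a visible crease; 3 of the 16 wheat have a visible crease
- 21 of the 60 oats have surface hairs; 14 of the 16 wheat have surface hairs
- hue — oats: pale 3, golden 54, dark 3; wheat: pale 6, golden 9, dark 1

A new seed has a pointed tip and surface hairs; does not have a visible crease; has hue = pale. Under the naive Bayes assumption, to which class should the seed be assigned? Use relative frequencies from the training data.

oats: (60/76) × (37/60) × (21/60) × (21/60) × (3/60) ≈ 0.00298191
wheat: (16/76) × (9/16) × (13/16) × (14/16) × (6/16) ≈ 0.0315712
Highest score → wheat.

wheat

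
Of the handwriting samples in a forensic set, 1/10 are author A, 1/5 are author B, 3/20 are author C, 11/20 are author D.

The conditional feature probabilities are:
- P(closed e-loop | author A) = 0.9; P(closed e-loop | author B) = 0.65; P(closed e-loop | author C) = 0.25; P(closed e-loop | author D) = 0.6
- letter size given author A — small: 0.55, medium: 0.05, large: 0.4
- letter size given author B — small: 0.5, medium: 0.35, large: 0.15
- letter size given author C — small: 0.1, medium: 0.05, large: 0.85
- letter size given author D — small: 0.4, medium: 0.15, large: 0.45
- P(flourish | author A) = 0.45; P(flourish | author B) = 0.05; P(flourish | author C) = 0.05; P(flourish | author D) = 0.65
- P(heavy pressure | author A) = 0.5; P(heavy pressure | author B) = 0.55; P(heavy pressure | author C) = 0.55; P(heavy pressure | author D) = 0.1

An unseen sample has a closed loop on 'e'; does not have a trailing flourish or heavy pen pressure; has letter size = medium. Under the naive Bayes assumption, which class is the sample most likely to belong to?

author B

author A: 0.1 × 0.9 × 0.05 × (1−0.45) × (1−0.5) = 0.0012375
author B: 0.2 × 0.65 × 0.35 × (1−0.05) × (1−0.55) = 0.01945125
author C: 0.15 × 0.25 × 0.05 × (1−0.05) × (1−0.55) = 0.0008015625
author D: 0.55 × 0.6 × 0.15 × (1−0.65) × (1−0.1) = 0.0155925
Highest score → author B.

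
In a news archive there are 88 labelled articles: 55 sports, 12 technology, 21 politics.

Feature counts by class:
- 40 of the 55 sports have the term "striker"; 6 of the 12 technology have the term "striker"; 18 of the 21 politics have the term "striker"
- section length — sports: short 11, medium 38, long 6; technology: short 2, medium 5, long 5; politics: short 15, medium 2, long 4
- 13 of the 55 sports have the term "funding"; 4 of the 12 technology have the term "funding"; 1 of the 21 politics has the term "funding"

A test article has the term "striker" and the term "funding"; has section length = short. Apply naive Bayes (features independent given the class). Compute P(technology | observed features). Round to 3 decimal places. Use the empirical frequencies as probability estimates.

0.118

sports: (55/88) × (40/55) × (11/55) × (13/55) ≈ 0.0214876
technology: (12/88) × (6/12) × (2/12) × (4/12) ≈ 0.00378788
politics: (21/88) × (18/21) × (15/21) × (1/21) ≈ 0.00695733
P(technology | x) = 0.00378788 / 0.03223281 ≈ 0.118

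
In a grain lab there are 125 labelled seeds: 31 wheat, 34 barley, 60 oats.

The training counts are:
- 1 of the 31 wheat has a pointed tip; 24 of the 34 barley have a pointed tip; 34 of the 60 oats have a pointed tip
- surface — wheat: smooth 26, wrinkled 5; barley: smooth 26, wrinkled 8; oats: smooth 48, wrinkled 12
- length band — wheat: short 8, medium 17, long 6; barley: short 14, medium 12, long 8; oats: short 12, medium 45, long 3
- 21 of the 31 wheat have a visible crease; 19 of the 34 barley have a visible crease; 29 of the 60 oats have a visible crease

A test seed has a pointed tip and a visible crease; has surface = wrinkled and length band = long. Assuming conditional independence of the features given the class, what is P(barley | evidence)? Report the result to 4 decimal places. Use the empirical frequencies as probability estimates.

0.8001

wheat: (31/125) × (1/31) × (5/31) × (6/31) × (21/31) ≈ 0.000169179
barley: (34/125) × (24/34) × (8/34) × (8/34) × (19/34) ≈ 0.00594016
oats: (60/125) × (34/60) × (12/60) × (3/60) × (29/60) ≈ 0.00131467
P(barley | x) = 0.00594016 / 0.007424009 ≈ 0.8001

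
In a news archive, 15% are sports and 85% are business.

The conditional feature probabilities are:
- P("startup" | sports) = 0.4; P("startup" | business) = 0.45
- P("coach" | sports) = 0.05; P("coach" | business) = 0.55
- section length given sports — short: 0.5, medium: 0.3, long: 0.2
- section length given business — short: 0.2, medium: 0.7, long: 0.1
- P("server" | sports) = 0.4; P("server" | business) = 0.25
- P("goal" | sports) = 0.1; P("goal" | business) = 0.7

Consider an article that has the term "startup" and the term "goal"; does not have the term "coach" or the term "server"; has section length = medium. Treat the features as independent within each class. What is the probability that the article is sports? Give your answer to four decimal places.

0.0160

sports: 0.15 × 0.4 × (1−0.05) × 0.3 × (1−0.4) × 0.1 = 0.001026
business: 0.85 × 0.45 × (1−0.55) × 0.7 × (1−0.25) × 0.7 = 0.0632559375
P(sports | x) = 0.001026 / 0.0642819375 ≈ 0.0160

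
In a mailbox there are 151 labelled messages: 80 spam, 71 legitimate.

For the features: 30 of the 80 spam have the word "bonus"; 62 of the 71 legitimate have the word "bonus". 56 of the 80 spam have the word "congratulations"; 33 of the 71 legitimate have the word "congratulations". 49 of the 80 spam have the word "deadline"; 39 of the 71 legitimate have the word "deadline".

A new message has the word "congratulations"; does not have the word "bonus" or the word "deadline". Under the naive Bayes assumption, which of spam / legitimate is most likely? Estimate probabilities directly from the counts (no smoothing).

spam

spam: (80/151) × (50/80) × (56/80) × (31/80) ≈ 0.0898179
legitimate: (71/151) × (9/71) × (33/71) × (32/71) ≈ 0.0124857
Highest score → spam.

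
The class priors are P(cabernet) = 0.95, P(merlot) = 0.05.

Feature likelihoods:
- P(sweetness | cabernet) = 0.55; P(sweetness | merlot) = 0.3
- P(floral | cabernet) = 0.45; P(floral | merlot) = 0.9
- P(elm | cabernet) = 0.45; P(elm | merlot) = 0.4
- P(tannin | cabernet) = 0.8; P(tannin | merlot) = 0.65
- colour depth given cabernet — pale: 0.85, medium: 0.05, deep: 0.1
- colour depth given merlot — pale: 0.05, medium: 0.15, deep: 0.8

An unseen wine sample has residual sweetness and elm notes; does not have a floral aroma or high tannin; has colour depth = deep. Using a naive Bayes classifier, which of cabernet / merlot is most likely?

cabernet: 0.95 × 0.55 × (1−0.45) × 0.45 × (1−0.8) × 0.1 = 0.002586375
merlot: 0.05 × 0.3 × (1−0.9) × 0.4 × (1−0.65) × 0.8 = 0.000168
Highest score → cabernet.

cabernet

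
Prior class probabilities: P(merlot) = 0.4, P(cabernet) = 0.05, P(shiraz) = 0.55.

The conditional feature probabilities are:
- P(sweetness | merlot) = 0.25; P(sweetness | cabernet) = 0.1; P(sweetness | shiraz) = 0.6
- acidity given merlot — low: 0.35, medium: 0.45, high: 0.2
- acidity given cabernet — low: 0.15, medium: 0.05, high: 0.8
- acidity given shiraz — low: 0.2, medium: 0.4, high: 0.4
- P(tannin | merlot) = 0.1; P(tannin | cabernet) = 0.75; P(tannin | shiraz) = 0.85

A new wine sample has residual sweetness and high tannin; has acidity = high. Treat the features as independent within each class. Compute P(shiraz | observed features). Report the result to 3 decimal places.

0.957

merlot: 0.4 × 0.25 × 0.2 × 0.1 = 0.002
cabernet: 0.05 × 0.1 × 0.8 × 0.75 = 0.003
shiraz: 0.55 × 0.6 × 0.4 × 0.85 = 0.1122
P(shiraz | x) = 0.1122 / 0.1172 ≈ 0.957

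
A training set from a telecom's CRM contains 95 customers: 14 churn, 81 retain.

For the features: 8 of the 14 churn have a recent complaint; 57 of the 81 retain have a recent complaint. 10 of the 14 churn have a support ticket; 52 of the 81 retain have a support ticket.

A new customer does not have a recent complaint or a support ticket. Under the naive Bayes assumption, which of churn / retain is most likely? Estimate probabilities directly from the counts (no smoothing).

churn: (14/95) × (6/14) × (4/14) ≈ 0.0180451
retain: (81/95) × (24/81) × (29/81) ≈ 0.0904483
Highest score → retain.

retain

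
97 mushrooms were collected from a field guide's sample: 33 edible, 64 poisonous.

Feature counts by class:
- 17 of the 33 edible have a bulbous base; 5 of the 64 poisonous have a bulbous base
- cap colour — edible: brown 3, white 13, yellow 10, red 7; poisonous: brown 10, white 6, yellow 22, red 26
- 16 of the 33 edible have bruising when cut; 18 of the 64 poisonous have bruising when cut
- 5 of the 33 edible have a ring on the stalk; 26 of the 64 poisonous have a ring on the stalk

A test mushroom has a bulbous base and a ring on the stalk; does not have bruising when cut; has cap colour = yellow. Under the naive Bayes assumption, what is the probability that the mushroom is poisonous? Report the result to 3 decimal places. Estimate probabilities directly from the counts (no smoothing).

0.555

edible: (33/97) × (17/33) × (10/33) × (17/33) × (5/33) ≈ 0.00414528
poisonous: (64/97) × (5/64) × (22/64) × (46/64) × (26/64) ≈ 0.00517383
P(poisonous | x) = 0.00517383 / 0.00931911 ≈ 0.555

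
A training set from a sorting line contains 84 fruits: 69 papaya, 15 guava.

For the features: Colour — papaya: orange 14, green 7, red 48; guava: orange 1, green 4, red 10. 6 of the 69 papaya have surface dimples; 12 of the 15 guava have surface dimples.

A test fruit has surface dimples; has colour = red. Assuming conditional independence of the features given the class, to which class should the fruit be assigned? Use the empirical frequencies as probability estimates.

guava

papaya: (69/84) × (48/69) × (6/69) ≈ 0.0496894
guava: (15/84) × (10/15) × (12/15) ≈ 0.0952381
Highest score → guava.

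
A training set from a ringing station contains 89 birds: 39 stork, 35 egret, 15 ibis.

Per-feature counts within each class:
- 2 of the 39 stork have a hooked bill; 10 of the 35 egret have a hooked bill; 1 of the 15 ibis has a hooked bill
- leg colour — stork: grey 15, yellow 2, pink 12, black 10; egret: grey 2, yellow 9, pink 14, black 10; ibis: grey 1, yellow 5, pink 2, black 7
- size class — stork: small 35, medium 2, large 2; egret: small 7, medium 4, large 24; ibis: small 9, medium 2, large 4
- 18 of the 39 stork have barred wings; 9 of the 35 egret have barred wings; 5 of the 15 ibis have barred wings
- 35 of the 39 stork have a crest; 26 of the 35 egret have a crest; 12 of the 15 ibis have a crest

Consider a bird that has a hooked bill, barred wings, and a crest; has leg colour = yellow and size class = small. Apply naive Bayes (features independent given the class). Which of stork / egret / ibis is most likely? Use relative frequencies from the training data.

egret

stork: (39/89) × (2/39) × (2/39) × (35/39) × (18/39) × (35/39) ≈ 0.000428371
egret: (35/89) × (10/35) × (9/35) × (7/35) × (9/35) × (26/35) ≈ 0.00110381
ibis: (15/89) × (1/15) × (5/15) × (9/15) × (5/15) × (12/15) ≈ 0.000599251
Highest score → egret.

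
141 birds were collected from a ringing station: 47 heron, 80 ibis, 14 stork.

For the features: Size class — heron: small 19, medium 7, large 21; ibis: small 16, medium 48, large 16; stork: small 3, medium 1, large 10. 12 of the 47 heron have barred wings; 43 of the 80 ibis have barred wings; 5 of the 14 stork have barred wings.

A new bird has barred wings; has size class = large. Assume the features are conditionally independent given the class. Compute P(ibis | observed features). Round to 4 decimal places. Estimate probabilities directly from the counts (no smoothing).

0.4905

heron: (47/141) × (21/47) × (12/47) ≈ 0.0380263
ibis: (80/141) × (16/80) × (43/80) ≈ 0.0609929
stork: (14/141) × (10/14) × (5/14) ≈ 0.0253293
P(ibis | x) = 0.0609929 / 0.1243485 ≈ 0.4905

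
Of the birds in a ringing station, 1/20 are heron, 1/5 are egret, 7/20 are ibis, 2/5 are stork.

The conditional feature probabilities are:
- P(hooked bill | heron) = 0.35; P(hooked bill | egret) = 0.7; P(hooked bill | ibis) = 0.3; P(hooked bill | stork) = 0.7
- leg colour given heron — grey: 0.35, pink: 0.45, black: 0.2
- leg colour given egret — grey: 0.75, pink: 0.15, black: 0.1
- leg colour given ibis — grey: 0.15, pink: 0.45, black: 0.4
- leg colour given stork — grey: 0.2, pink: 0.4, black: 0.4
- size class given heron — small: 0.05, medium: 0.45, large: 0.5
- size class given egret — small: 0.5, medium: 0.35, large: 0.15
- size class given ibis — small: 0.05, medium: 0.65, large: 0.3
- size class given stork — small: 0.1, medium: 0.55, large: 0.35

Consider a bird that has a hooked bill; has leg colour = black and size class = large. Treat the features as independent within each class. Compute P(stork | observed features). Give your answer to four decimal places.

0.7044

heron: 0.05 × 0.35 × 0.2 × 0.5 = 0.00175
egret: 0.2 × 0.7 × 0.1 × 0.15 = 0.0021
ibis: 0.35 × 0.3 × 0.4 × 0.3 = 0.0126
stork: 0.4 × 0.7 × 0.4 × 0.35 = 0.0392
P(stork | x) = 0.0392 / 0.05565 ≈ 0.7044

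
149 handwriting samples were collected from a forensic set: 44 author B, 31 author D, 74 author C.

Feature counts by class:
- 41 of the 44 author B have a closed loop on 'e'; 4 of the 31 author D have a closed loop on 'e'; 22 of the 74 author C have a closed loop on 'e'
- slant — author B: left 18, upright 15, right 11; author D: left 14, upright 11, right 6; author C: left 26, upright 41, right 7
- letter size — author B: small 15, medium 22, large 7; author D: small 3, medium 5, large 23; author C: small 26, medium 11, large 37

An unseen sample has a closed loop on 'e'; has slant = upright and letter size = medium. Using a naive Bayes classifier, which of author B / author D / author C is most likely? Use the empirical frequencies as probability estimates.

author B: (44/149) × (41/44) × (15/44) × (22/44) ≈ 0.0469036
author D: (31/149) × (4/31) × (11/31) × (5/31) ≈ 0.00153643
author C: (74/149) × (22/74) × (41/74) × (11/74) ≈ 0.0121604
Highest score → author B.

author B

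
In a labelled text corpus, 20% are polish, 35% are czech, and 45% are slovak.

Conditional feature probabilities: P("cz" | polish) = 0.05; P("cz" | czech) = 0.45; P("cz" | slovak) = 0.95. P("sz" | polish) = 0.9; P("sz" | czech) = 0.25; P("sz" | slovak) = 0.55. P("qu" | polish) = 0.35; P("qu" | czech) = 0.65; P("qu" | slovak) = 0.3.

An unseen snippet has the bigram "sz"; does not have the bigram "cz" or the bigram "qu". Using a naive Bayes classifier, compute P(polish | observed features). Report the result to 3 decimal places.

0.813

polish: 0.2 × (1−0.05) × 0.9 × (1−0.35) = 0.11115
czech: 0.35 × (1−0.45) × 0.25 × (1−0.65) = 0.01684375
slovak: 0.45 × (1−0.95) × 0.55 × (1−0.3) = 0.0086625
P(polish | x) = 0.11115 / 0.13665625 ≈ 0.813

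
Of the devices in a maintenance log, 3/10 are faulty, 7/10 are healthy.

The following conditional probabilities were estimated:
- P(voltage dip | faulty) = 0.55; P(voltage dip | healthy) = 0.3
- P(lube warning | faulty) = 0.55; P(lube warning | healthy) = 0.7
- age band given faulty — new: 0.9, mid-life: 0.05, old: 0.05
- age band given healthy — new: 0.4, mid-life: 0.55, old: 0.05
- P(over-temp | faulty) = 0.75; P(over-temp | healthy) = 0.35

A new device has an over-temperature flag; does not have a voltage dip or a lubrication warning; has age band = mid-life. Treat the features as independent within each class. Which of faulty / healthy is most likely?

faulty: 0.3 × (1−0.55) × (1−0.55) × 0.05 × 0.75 = 0.002278125
healthy: 0.7 × (1−0.3) × (1−0.7) × 0.55 × 0.35 = 0.0282975
Highest score → healthy.

healthy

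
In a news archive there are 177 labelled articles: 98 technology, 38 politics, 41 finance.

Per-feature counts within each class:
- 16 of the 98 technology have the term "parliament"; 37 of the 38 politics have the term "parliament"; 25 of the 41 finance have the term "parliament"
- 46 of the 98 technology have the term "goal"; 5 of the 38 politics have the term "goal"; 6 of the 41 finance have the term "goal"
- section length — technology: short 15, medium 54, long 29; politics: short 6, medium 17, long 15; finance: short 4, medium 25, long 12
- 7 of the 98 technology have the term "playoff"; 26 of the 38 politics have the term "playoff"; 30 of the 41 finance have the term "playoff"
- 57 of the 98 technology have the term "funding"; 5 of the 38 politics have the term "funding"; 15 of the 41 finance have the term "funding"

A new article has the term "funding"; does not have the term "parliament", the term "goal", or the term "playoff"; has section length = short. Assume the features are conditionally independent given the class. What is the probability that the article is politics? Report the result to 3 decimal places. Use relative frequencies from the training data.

0.002

technology: (98/177) × (82/98) × (52/98) × (15/98) × (91/98) × (57/98) ≈ 0.0203211
politics: (38/177) × (1/38) × (33/38) × (6/38) × (12/38) × (5/38) ≈ 0.0000321891
finance: (41/177) × (16/41) × (35/41) × (4/41) × (11/41) × (15/41) ≈ 0.000738964
P(politics | x) = 0.0000321891 / 0.0210922531 ≈ 0.002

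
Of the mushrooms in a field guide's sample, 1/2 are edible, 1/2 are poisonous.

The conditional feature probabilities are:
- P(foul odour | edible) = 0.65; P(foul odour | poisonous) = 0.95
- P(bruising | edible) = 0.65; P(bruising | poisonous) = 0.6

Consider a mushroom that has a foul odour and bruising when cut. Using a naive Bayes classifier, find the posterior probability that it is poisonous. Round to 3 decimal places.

edible: 0.5 × 0.65 × 0.65 = 0.21125
poisonous: 0.5 × 0.95 × 0.6 = 0.285
P(poisonous | x) = 0.285 / 0.49625 ≈ 0.574

0.574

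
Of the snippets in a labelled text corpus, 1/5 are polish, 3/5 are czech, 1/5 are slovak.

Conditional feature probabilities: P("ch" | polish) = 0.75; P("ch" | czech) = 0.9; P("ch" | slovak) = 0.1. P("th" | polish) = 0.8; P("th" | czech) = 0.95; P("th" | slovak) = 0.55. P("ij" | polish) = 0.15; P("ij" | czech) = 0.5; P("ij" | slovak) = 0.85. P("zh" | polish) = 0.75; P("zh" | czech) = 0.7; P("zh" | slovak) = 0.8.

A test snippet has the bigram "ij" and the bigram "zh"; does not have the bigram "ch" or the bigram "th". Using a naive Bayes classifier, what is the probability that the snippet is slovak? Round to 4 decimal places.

0.9620

polish: 0.2 × (1−0.75) × (1−0.8) × 0.15 × 0.75 = 0.001125
czech: 0.6 × (1−0.9) × (1−0.95) × 0.5 × 0.7 = 0.00105
slovak: 0.2 × (1−0.1) × (1−0.55) × 0.85 × 0.8 = 0.05508
P(slovak | x) = 0.05508 / 0.057255 ≈ 0.9620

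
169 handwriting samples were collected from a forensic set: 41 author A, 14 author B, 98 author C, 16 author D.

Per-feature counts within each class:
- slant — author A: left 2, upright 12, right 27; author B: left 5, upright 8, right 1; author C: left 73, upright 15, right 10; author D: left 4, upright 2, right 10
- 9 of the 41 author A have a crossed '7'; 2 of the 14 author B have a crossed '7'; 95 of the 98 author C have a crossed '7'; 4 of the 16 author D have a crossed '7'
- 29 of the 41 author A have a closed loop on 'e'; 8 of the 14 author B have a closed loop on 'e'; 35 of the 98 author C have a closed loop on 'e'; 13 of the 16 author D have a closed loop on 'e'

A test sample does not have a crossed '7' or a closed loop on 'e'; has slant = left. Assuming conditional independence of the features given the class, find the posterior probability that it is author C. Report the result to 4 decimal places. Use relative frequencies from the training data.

author A: (41/169) × (2/41) × (32/41) × (12/41) ≈ 0.00270338
author B: (14/169) × (5/14) × (12/14) × (6/14) ≈ 0.0108683
author C: (98/169) × (73/98) × (3/98) × (63/98) ≈ 0.00850053
author D: (16/169) × (4/16) × (12/16) × (3/16) ≈ 0.0033284
P(author C | x) = 0.00850053 / 0.02540061 ≈ 0.3347

0.3347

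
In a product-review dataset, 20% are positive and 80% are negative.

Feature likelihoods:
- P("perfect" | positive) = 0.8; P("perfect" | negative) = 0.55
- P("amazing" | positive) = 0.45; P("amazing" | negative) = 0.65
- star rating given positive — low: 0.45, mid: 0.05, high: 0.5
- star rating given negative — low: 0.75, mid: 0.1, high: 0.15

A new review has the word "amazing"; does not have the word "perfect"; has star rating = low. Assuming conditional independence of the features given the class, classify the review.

negative

positive: 0.2 × (1−0.8) × 0.45 × 0.45 = 0.0081
negative: 0.8 × (1−0.55) × 0.65 × 0.75 = 0.1755
Highest score → negative.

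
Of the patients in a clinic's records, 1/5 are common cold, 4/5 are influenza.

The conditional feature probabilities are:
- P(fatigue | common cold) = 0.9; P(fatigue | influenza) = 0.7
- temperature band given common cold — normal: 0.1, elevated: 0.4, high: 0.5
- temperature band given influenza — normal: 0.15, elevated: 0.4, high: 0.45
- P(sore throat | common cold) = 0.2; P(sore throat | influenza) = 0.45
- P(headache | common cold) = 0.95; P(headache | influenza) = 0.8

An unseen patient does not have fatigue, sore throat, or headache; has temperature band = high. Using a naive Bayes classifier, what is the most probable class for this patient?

common cold: 0.2 × (1−0.9) × 0.5 × (1−0.2) × (1−0.95) = 0.0004
influenza: 0.8 × (1−0.7) × 0.45 × (1−0.45) × (1−0.8) = 0.01188
Highest score → influenza.

influenza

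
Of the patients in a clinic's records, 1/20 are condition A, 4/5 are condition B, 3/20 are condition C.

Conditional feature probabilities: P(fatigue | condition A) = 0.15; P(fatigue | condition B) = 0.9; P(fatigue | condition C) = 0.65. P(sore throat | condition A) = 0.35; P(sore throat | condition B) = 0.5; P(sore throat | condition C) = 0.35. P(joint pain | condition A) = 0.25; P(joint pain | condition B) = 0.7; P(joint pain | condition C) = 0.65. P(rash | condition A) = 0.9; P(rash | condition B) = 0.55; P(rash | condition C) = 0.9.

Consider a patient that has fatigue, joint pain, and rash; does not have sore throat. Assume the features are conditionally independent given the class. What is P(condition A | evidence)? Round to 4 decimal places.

condition A: 0.05 × 0.15 × (1−0.35) × 0.25 × 0.9 = 0.001096875
condition B: 0.8 × 0.9 × (1−0.5) × 0.7 × 0.55 = 0.1386
condition C: 0.15 × 0.65 × (1−0.35) × 0.65 × 0.9 = 0.037074375
P(condition A | x) = 0.001096875 / 0.17677125 ≈ 0.0062

0.0062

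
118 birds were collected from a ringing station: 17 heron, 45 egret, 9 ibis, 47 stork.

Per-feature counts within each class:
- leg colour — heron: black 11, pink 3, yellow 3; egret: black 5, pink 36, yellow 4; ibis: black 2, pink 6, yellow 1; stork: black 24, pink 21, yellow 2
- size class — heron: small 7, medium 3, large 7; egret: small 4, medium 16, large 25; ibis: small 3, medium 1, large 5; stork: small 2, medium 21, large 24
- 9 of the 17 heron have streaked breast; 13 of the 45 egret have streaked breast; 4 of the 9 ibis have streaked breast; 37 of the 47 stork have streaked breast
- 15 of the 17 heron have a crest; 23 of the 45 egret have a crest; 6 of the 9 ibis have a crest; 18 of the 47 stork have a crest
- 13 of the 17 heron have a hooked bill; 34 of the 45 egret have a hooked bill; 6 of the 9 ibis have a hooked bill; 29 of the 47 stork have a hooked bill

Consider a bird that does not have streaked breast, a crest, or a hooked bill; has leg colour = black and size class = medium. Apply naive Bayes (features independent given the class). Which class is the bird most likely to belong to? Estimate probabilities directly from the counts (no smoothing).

stork

heron: (17/118) × (11/17) × (3/17) × (8/17) × (2/17) × (4/17) ≈ 0.000214297
egret: (45/118) × (5/45) × (16/45) × (32/45) × (22/45) × (11/45) ≈ 0.00128033
ibis: (9/118) × (2/9) × (1/9) × (5/9) × (3/9) × (3/9) ≈ 0.000116249
stork: (47/118) × (24/47) × (21/47) × (10/47) × (29/47) × (18/47) ≈ 0.00456907
Highest score → stork.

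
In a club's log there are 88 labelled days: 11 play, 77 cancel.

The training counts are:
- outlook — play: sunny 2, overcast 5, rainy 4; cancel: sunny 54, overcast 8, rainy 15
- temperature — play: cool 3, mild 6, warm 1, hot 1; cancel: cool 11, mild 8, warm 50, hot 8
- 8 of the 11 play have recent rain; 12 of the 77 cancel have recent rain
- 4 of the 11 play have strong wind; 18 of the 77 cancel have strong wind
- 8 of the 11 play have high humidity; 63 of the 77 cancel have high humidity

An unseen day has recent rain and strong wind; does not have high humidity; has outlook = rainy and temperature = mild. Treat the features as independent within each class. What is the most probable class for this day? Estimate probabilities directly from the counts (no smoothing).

play

play: (11/88) × (4/11) × (6/11) × (8/11) × (4/11) × (3/11) ≈ 0.00178825
cancel: (77/88) × (15/77) × (8/77) × (12/77) × (18/77) × (14/77) ≈ 0.000117305
Highest score → play.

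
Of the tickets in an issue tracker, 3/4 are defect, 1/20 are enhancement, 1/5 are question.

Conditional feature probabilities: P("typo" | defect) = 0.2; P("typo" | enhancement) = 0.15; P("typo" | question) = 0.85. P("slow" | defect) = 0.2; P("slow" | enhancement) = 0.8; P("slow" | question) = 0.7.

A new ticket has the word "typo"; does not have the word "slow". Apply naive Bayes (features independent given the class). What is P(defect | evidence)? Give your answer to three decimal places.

0.696

defect: 0.75 × 0.2 × (1−0.2) = 0.12
enhancement: 0.05 × 0.15 × (1−0.8) = 0.0015
question: 0.2 × 0.85 × (1−0.7) = 0.051
P(defect | x) = 0.12 / 0.1725 ≈ 0.696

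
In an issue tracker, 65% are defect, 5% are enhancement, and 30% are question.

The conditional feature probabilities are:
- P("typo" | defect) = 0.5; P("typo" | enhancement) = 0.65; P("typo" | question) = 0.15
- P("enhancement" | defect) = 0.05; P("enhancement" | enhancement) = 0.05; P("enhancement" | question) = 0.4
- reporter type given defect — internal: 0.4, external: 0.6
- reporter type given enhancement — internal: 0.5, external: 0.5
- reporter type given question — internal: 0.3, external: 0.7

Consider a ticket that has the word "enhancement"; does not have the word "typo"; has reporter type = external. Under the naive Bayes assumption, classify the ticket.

question

defect: 0.65 × (1−0.5) × 0.05 × 0.6 = 0.00975
enhancement: 0.05 × (1−0.65) × 0.05 × 0.5 = 0.0004375
question: 0.3 × (1−0.15) × 0.4 × 0.7 = 0.0714
Highest score → question.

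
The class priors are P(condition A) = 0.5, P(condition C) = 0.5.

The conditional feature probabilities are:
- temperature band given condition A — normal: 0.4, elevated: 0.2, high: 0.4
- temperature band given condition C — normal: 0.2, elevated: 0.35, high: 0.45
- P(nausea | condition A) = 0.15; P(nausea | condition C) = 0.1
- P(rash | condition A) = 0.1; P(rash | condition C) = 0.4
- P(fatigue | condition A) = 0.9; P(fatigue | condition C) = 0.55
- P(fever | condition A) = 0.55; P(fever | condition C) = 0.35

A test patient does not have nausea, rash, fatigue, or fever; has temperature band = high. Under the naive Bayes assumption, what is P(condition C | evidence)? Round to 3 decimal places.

condition A: 0.5 × 0.4 × (1−0.15) × (1−0.1) × (1−0.9) × (1−0.55) = 0.006885
condition C: 0.5 × 0.45 × (1−0.1) × (1−0.4) × (1−0.55) × (1−0.35) = 0.03553875
P(condition C | x) = 0.03553875 / 0.04242375 ≈ 0.838

0.838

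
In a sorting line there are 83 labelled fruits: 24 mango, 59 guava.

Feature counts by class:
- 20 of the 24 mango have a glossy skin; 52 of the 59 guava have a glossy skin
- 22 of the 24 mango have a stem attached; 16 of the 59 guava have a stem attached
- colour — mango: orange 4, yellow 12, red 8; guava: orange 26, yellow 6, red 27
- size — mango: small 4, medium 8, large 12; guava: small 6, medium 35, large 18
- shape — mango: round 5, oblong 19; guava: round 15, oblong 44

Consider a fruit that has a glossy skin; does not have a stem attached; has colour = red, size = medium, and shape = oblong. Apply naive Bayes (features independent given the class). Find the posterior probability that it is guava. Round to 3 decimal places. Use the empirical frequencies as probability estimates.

mango: (24/83) × (20/24) × (2/24) × (8/24) × (8/24) × (19/24) ≈ 0.00176632
guava: (59/83) × (52/59) × (43/59) × (27/59) × (35/59) × (44/59) ≈ 0.0924422
P(guava | x) = 0.0924422 / 0.09420852 ≈ 0.981

0.981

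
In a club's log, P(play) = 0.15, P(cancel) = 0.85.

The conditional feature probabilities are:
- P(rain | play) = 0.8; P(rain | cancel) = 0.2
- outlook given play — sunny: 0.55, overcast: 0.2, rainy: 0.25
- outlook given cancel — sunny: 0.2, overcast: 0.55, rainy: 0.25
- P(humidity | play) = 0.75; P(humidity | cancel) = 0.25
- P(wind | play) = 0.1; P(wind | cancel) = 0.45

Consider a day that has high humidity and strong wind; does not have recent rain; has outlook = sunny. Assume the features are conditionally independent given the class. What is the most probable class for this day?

cancel

play: 0.15 × (1−0.8) × 0.55 × 0.75 × 0.1 = 0.0012375
cancel: 0.85 × (1−0.2) × 0.2 × 0.25 × 0.45 = 0.0153
Highest score → cancel.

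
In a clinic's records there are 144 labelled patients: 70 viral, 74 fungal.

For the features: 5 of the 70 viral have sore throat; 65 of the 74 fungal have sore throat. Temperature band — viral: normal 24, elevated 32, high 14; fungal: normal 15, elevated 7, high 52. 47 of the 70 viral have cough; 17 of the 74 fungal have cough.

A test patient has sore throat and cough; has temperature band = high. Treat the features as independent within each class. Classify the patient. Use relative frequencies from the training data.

fungal

viral: (70/144) × (5/70) × (14/70) × (47/70) ≈ 0.0046627
fungal: (74/144) × (65/74) × (52/74) × (17/74) ≈ 0.0728685
Highest score → fungal.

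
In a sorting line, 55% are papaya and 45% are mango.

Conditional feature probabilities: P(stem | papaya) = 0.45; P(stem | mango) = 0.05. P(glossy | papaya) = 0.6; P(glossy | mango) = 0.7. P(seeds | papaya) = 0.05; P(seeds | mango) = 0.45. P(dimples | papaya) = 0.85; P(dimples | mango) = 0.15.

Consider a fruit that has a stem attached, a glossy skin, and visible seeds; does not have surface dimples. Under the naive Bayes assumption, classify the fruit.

mango

papaya: 0.55 × 0.45 × 0.6 × 0.05 × (1−0.85) = 0.00111375
mango: 0.45 × 0.05 × 0.7 × 0.45 × (1−0.15) = 0.006024375
Highest score → mango.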